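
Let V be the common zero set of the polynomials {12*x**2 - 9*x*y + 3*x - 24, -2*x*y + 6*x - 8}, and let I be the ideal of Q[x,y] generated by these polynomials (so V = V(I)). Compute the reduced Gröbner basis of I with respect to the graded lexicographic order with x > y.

f_1 = 12*x**2 - 9*x*y + 3*x - 24, LT = x**2.
f_2 = -2*x*y + 6*x - 8, LT = x*y.

S(f_1,f_2): lcm = x**2*y. S = -3/4*x*y**2 + 3*x**2 + 1/4*x*y - 4*x - 2*y.
  leading term x*y**2: subtract (3/8*y)·f_2 from -3/4*x*y**2 + 3*x**2 + 1/4*x*y - 4*x - 2*y → 3*x**2 - 2*x*y - 4*x + y
  leading term x**2: subtract (1/4)·f_1 from 3*x**2 - 2*x*y - 4*x + y → 1/4*x*y - 19/4*x + y + 6
  leading term x*y: subtract (-1/8)·f_2 from 1/4*x*y - 19/4*x + y + 6 → -4*x + y + 5
  leading term x: no divisor's leading term divides it; move -4*x to the remainder.
  leading term y: no divisor's leading term divides it; move y to the remainder.
  leading term 1: no divisor's leading term divides it; move 5 to the remainder.
  remainder -4*x + y + 5 ≠ 0; add g_3 = -4*x + y + 5 to the basis.

S(f_2,g_3): lcm = x*y. S = 1/4*y**2 - 3*x + 5/4*y + 4.
  leading term y**2: no divisor's leading term divides it; move 1/4*y**2 to the remainder.
  leading term x: subtract (3/4)·g_3 from -3*x + 5/4*y + 4 → 1/2*y + 1/4
  leading term y: no divisor's leading term divides it; move 1/2*y to the remainder.
  leading term 1: no divisor's leading term divides it; move 1/4 to the remainder.
  remainder 1/4*y**2 + 1/2*y + 1/4 ≠ 0; add g_4 = 1/4*y**2 + 1/2*y + 1/4 to the basis.

The other S-polynomials (S(f_1,g_3), S(f_1,g_4), S(f_2,g_4), S(g_3,g_4)) all reduce to 0 modulo the current basis, so we have a Gröbner basis.
Inter-reduce: drop elements whose leading term is divisible by another's, tail-reduce, and make monic.

G = {y**2 + 2*y + 1, x - 1/4*y - 5/4}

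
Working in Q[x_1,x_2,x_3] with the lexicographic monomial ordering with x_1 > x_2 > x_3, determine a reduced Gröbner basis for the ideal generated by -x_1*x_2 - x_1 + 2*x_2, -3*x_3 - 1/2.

The reduced Gröbner basis is the canonical form of the ideal for this ordering.

f_1 = -x_1*x_2 - x_1 + 2*x_2, LT = x_1*x_2.
f_2 = -3*x_3 - 1/2, LT = x_3.

The S-polynomials (S(f_1,f_2)) all reduce to 0 modulo the current basis, so we have a Gröbner basis.

G = {x_1*x_2 + x_1 - 2*x_2, x_3 + 1/6}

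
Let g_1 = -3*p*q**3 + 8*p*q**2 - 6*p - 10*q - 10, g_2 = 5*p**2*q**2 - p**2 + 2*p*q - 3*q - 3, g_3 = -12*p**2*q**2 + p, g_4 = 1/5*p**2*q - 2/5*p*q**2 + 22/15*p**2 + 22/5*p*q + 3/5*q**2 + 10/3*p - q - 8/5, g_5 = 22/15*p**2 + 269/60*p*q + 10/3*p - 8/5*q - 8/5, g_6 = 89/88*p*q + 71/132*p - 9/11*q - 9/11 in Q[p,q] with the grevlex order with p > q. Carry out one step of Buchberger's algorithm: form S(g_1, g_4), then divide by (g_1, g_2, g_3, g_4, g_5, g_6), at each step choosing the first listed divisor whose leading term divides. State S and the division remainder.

lcm(LM(g_1), LM(g_4)) = p**2*q**3.
S = (lcm/LT(g_1))·g_1 − (lcm/LT(g_4))·g_4 = 2*p*q**4 - 10*p**2*q**2 - 22*p*q**3 - 3*q**4 - 50/3*p*q**2 + 5*q**3 + 2*p**2 + 10/3*p*q + 8*q**2 + 10/3*p.
Reduce S modulo (g_1, g_2, g_3, g_4, g_5, g_6) in that order:
  leading term p*q**4: subtract (-2/3*q)·g_1 from 2*p*q**4 - 10*p**2*q**2 - 22*p*q**3 - 3*q**4 - 50/3*p*q**2 + 5*q**3 + 2*p**2 + 10/3*p*q + 8*q**2 + 10/3*p → -10*p**2*q**2 - 50/3*p*q**3 - 3*q**4 - 50/3*p*q**2 + 5*q**3 + 2*p**2 - 2/3*p*q + 4/3*q**2 + 10/3*p - 20/3*q
  leading term p**2*q**2: subtract (-2)·g_2 from -10*p**2*q**2 - 50/3*p*q**3 - 3*q**4 - 50/3*p*q**2 + 5*q**3 + 2*p**2 - 2/3*p*q + 4/3*q**2 + 10/3*p - 20/3*q → -50/3*p*q**3 - 3*q**4 - 50/3*p*q**2 + 5*q**3 + 10/3*p*q + 4/3*q**2 + 10/3*p - 38/3*q - 6
  leading term p*q**3: subtract (50/9)·g_1 from -50/3*p*q**3 - 3*q**4 - 50/3*p*q**2 + 5*q**3 + 10/3*p*q + 4/3*q**2 + 10/3*p - 38/3*q - 6 → -3*q**4 - 550/9*p*q**2 + 5*q**3 + 10/3*p*q + 4/3*q**2 + 110/3*p + 386/9*q + 446/9
  leading term q**4: no divisor's leading term divides it; move -3*q**4 to the remainder.
  leading term p*q**2: subtract (-48400/801*q)·g_6 from -550/9*p*q**2 + 5*q**3 + 10/3*p*q + 4/3*q**2 + 110/3*p + 386/9*q + 446/9 → 5*q**3 + 86110/2403*p*q - 12844/267*q**2 + 110/3*p - 5246/801*q + 446/9
  leading term q**3: no divisor's leading term divides it; move 5*q**3 to the remainder.
  leading term p*q: subtract (7577680/213867)·g_6 from 86110/2403*p*q - 12844/267*q**2 + 110/3*p - 5246/801*q + 446/9 → -12844/267*q**2 + 11297750/641601*p + 1599746/71289*q + 5599406/71289
  leading term q**2: no divisor's leading term divides it; move -12844/267*q**2 to the remainder.
  leading term p: no divisor's leading term divides it; move 11297750/641601*p to the remainder.
  leading term q: no divisor's leading term divides it; move 1599746/71289*q to the remainder.
  leading term 1: no divisor's leading term divides it; move 5599406/71289 to the remainder.
The remainder -3*q**4 + 5*q**3 - 12844/267*q**2 + 11297750/641601*p + 1599746/71289*q + 5599406/71289 is nonzero, so it would be added as the next basis element.

S(g_1, g_4) = 2*p*q**4 - 10*p**2*q**2 - 22*p*q**3 - 3*q**4 - 50/3*p*q**2 + 5*q**3 + 2*p**2 + 10/3*p*q + 8*q**2 + 10/3*p; remainder on division = -3*q**4 + 5*q**3 - 12844/267*q**2 + 11297750/641601*p + 1599746/71289*q + 5599406/71289.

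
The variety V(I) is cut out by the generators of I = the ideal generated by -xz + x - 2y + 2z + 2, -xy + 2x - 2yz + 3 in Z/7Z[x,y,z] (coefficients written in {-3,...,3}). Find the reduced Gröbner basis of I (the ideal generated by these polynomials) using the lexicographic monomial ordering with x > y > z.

f_1 = -xz + x - 2y + 2z + 2, LT = xz.
f_2 = -xy + 2x - 2yz + 3, LT = xy.

S(f_1,f_2): lcm = xyz. S = -xy + 2xz + 2y^2 - 2yz^2 - 2yz - 2y + 3z.
  leading term xy: subtract (1)·f_2 from -xy + 2xz + 2y^2 - 2yz^2 - 2yz - 2y + 3z → 2xz - 2x + 2y^2 - 2yz^2 - 2y + 3z - 3
  leading term xz: subtract (-2)·f_1 from 2xz - 2x + 2y^2 - 2yz^2 - 2y + 3z - 3 → 2y^2 - 2yz^2 + y + 1
  leading term y^2: no divisor's leading term divides it; move 2y^2 to the remainder.
  leading term yz^2: no divisor's leading term divides it; move -2yz^2 to the remainder.
  leading term y: no divisor's leading term divides it; move y to the remainder.
  leading term 1: no divisor's leading term divides it; move 1 to the remainder.
  remainder 2y^2 - 2yz^2 + y + 1 ≠ 0; add g_3 = 2y^2 - 2yz^2 + y + 1 to the basis.

The other S-polynomials (S(f_1,g_3), S(f_2,g_3)) all reduce to 0 modulo the current basis, so we have a Gröbner basis.

G = {xy - 2x + 2yz - 3, xz - x + 2y - 2z - 2, y^2 - yz^2 - 3y - 3}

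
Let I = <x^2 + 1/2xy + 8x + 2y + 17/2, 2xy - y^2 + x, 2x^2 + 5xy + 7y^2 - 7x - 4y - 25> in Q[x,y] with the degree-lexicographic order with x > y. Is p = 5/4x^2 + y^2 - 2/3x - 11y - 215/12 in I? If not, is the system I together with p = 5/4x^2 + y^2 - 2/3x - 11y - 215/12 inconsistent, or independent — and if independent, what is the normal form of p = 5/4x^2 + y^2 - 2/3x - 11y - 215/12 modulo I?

Adjoining 5/4x^2 + y^2 - 2/3x - 11y - 215/12 makes the ideal the whole ring: the system is inconsistent.

First compute the reduced Gröbner basis of I by Buchberger's algorithm.
f_1 = x^2 + 1/2xy + 8x + 2y + 17/2, LT = x^2.
f_2 = 2xy - y^2 + x, LT = xy.
f_3 = 2x^2 + 5xy + 7y^2 - 7x - 4y - 25, LT = x^2.

S(f_1,f_2): lcm = x^2y. S = xy^2 - 1/2x^2 + 8xy + 2y^2 + 17/2y.
  leading term xy^2: subtract (1/2y)·f_2 from xy^2 - 1/2x^2 + 8xy + 2y^2 + 17/2y → 1/2y^3 - 1/2x^2 + 15/2xy + 2y^2 + 17/2y
  leading term y^3: no divisor's leading term divides it; move 1/2y^3 to the remainder.
  leading term x^2: subtract (-1/2)·f_1 from -1/2x^2 + 15/2xy + 2y^2 + 17/2y → 31/4xy + 2y^2 + 4x + 19/2y + 17/4
  leading term xy: subtract (31/8)·f_2 from 31/4xy + 2y^2 + 4x + 19/2y + 17/4 → 47/8y^2 + 1/8x + 19/2y + 17/4
  leading term y^2: no divisor's leading term divides it; move 47/8y^2 to the remainder.
  leading term x: no divisor's leading term divides it; move 1/8x to the remainder.
  leading term y: no divisor's leading term divides it; move 19/2y to the remainder.
  leading term 1: no divisor's leading term divides it; move 17/4 to the remainder.
  remainder 1/2y^3 + 47/8y^2 + 1/8x + 19/2y + 17/4 ≠ 0; add h_4 = 1/2y^3 + 47/8y^2 + 1/8x + 19/2y + 17/4 to the basis.

S(f_1,f_3): lcm = x^2. S = -2xy - 7/2y^2 + 23/2x + 4y + 21.
  leading term xy: subtract (-1)·f_2 from -2xy - 7/2y^2 + 23/2x + 4y + 21 → -9/2y^2 + 25/2x + 4y + 21
  leading term y^2: no divisor's leading term divides it; move -9/2y^2 to the remainder.
  leading term x: no divisor's leading term divides it; move 25/2x to the remainder.
  leading term y: no divisor's leading term divides it; move 4y to the remainder.
  leading term 1: no divisor's leading term divides it; move 21 to the remainder.
  remainder -9/2y^2 + 25/2x + 4y + 21 ≠ 0; add h_5 = -9/2y^2 + 25/2x + 4y + 21 to the basis.

S(f_2,f_3): lcm = x^2y. S = -3xy^2 - 7/2y^3 + 1/2x^2 + 7/2xy + 2y^2 + 25/2y.
  leading term xy^2: subtract (-3/2y)·f_2 from -3xy^2 - 7/2y^3 + 1/2x^2 + 7/2xy + 2y^2 + 25/2y → -5y^3 + 1/2x^2 + 5xy + 2y^2 + 25/2y
  leading term y^3: subtract (-10)·h_4 from -5y^3 + 1/2x^2 + 5xy + 2y^2 + 25/2y → 1/2x^2 + 5xy + 243/4y^2 + 5/4x + 215/2y + 85/2
  leading term x^2: subtract (1/2)·f_1 from 1/2x^2 + 5xy + 243/4y^2 + 5/4x + 215/2y + 85/2 → 19/4xy + 243/4y^2 - 11/4x + 213/2y + 153/4
  leading term xy: subtract (19/8)·f_2 from 19/4xy + 243/4y^2 - 11/4x + 213/2y + 153/4 → 505/8y^2 - 41/8x + 213/2y + 153/4
  leading term y^2: subtract (-505/36)·h_5 from 505/8y^2 - 41/8x + 213/2y + 153/4 → 1532/9x + 2927/18y + 1997/6
  leading term x: no divisor's leading term divides it; move 1532/9x to the remainder.
  leading term y: no divisor's leading term divides it; move 2927/18y to the remainder.
  leading term 1: no divisor's leading term divides it; move 1997/6 to the remainder.
  remainder 1532/9x + 2927/18y + 1997/6 ≠ 0; add h_6 = 1532/9x + 2927/18y + 1997/6 to the basis.

S(f_2,h_5): lcm = xy^2. S = -1/2y^3 + 25/9x^2 + 25/18xy + 14/3x.
  leading term y^3: subtract (-1)·h_4 from -1/2y^3 + 25/9x^2 + 25/18xy + 14/3x → 25/9x^2 + 25/18xy + 47/8y^2 + 115/24x + 19/2y + 17/4
  leading term x^2: subtract (25/9)·f_1 from 25/9x^2 + 25/18xy + 47/8y^2 + 115/24x + 19/2y + 17/4 → 47/8y^2 - 1255/72x + 71/18y - 697/36
  leading term y^2: subtract (-47/36)·h_5 from 47/8y^2 - 1255/72x + 71/18y - 697/36 → -10/9x + 55/6y + 145/18
  leading term x: subtract (-5/766)·h_6 from -10/9x + 55/6y + 145/18 → 141025/13788y + 141025/13788
  leading term y: no divisor's leading term divides it; move 141025/13788y to the remainder.
  leading term 1: no divisor's leading term divides it; move 141025/13788 to the remainder.
  remainder 141025/13788y + 141025/13788 ≠ 0; add h_7 = 141025/13788y + 141025/13788 to the basis.

The other S-polynomials (S(f_1,h_4), S(f_2,h_4), S(f_3,h_4), S(f_1,h_5), S(f_3,h_5), S(h_4,h_5), S(f_1,h_6), S(f_2,h_6), S(f_3,h_6), S(h_4,h_6), S(h_5,h_6), S(f_1,h_7), S(f_2,h_7), S(f_3,h_7), S(h_4,h_7), S(h_5,h_7), S(h_6,h_7)) all reduce to 0 modulo the current basis, so we have a Gröbner basis.
Inter-reduce: drop elements whose leading term is divisible by another's, tail-reduce, and make monic.
Reduced Gröbner basis: {x + 1, y + 1}.
Label its elements g_1 = x + 1, g_2 = y + 1.

Reduce p = 5/4x^2 + y^2 - 2/3x - 11y - 215/12 modulo G:
  leading term x^2: subtract (5/4x)·g_1 from 5/4x^2 + y^2 - 2/3x - 11y - 215/12 → y^2 - 23/12x - 11y - 215/12
  leading term y^2: subtract (y)·g_2 from y^2 - 23/12x - 11y - 215/12 → -23/12x - 12y - 215/12
  leading term x: subtract (-23/12)·g_1 from -23/12x - 12y - 215/12 → -12y - 16
  leading term y: subtract (-12)·g_2 from -12y - 16 → -4
  leading term 1: no divisor's leading term divides it; move -4 to the remainder.
  normal form = -4.
The normal form is nonzero, so p ∉ I. Since p minus its normal form lies in I, I + (p) = I + (r) where r = -4; decide whether this ideal is the whole ring.
Here r = -4 is a nonzero constant, hence a unit: 1 ∈ I + (p), the Gröbner basis of I + (p) is {1}, and the enlarged system has no common solution — adjoining p is inconsistent.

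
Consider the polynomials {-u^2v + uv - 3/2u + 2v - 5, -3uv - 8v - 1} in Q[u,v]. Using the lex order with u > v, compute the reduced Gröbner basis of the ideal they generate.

G = {u + 20/3v + 16/3, v^2 + 2/5v - 1/20}

f_1 = -u^2v + uv - 3/2u + 2v - 5, LT = u^2v.
f_2 = -3uv - 8v - 1, LT = uv.

S(f_1,f_2): lcm = u^2v. S = -11/3uv + 7/6u - 2v + 5.
  leading term uv: subtract (11/9)·f_2 from -11/3uv + 7/6u - 2v + 5 → 7/6u + 70/9v + 56/9
  leading term u: no divisor's leading term divides it; move 7/6u to the remainder.
  leading term v: no divisor's leading term divides it; move 70/9v to the remainder.
  leading term 1: no divisor's leading term divides it; move 56/9 to the remainder.
  remainder 7/6u + 70/9v + 56/9 ≠ 0; add g_3 = 7/6u + 70/9v + 56/9 to the basis.

S(f_1,g_3): lcm = u^2v. S = -20/3uv^2 - 19/3uv + 3/2u - 2v + 5.
  leading term uv^2: subtract (20/9v)·f_2 from -20/3uv^2 - 19/3uv + 3/2u - 2v + 5 → -19/3uv + 3/2u + 160/9v^2 + 2/9v + 5
  leading term uv: subtract (19/9)·f_2 from -19/3uv + 3/2u + 160/9v^2 + 2/9v + 5 → 3/2u + 160/9v^2 + 154/9v + 64/9
  leading term u: subtract (9/7)·g_3 from 3/2u + 160/9v^2 + 154/9v + 64/9 → 160/9v^2 + 64/9v - 8/9
  leading term v^2: no divisor's leading term divides it; move 160/9v^2 to the remainder.
  leading term v: no divisor's leading term divides it; move 64/9v to the remainder.
  leading term 1: no divisor's leading term divides it; move -8/9 to the remainder.
  remainder 160/9v^2 + 64/9v - 8/9 ≠ 0; add g_4 = 160/9v^2 + 64/9v - 8/9 to the basis.

The other S-polynomials (S(f_2,g_3), S(f_1,g_4), S(f_2,g_4), S(g_3,g_4)) all reduce to 0 modulo the current basis, so we have a Gröbner basis.
Inter-reduce: drop elements whose leading term is divisible by another's, tail-reduce, and make monic.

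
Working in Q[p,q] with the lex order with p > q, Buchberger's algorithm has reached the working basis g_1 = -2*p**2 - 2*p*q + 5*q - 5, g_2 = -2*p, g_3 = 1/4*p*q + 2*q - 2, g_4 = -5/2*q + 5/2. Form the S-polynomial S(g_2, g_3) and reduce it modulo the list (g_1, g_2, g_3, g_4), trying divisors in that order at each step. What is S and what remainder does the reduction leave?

S(g_2, g_3) = -8*q + 8; remainder on division = 0.

lcm(LM(g_2), LM(g_3)) = p*q.
S = (lcm/LT(g_2))·g_2 − (lcm/LT(g_3))·g_3 = -8*q + 8.
Reduce S modulo (g_1, g_2, g_3, g_4) in that order:
  leading term q: subtract (16/5)·g_4 from -8*q + 8 → 0
The remainder is 0, so this S-polynomial contributes no new basis element.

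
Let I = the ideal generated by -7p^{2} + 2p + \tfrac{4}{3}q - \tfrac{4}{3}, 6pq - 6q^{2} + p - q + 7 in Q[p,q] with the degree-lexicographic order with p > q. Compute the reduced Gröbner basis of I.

G = {q^{3} - \tfrac{13}{42}q^{2} - \tfrac{7}{6}p - \tfrac{19}{18}q + \tfrac{23}{63}, p^{2} - \tfrac{2}{7}p - \tfrac{4}{21}q + \tfrac{4}{21}, pq - q^{2} + \tfrac{1}{6}p - \tfrac{1}{6}q + \tfrac{7}{6}}

f_1 = -7p^{2} + 2p + \tfrac{4}{3}q - \tfrac{4}{3}, LT = p^{2}.
f_2 = 6pq - 6q^{2} + p - q + 7, LT = pq.

S(f_1,f_2): lcm = p^{2}q. S = pq^{2} - \tfrac{1}{6}p^{2} - \tfrac{5}{42}pq - \tfrac{4}{21}q^{2} - \tfrac{7}{6}p + \tfrac{4}{21}q.
  leading term pq^{2}: subtract (\tfrac{1}{6}q)·f_2 from pq^{2} - \tfrac{1}{6}p^{2} - \tfrac{5}{42}pq - \tfrac{4}{21}q^{2} - \tfrac{7}{6}p + \tfrac{4}{21}q → q^{3} - \tfrac{1}{6}p^{2} - \tfrac{2}{7}pq - \tfrac{1}{42}q^{2} - \tfrac{7}{6}p - \tfrac{41}{42}q
  leading term q^{3}: no divisor's leading term divides it; move q^{3} to the remainder.
  leading term p^{2}: subtract (\tfrac{1}{42})·f_1 from -\tfrac{1}{6}p^{2} - \tfrac{2}{7}pq - \tfrac{1}{42}q^{2} - \tfrac{7}{6}p - \tfrac{41}{42}q → -\tfrac{2}{7}pq - \tfrac{1}{42}q^{2} - \tfrac{17}{14}p - \tfrac{127}{126}q + \tfrac{2}{63}
  leading term pq: subtract (-\tfrac{1}{21})·f_2 from -\tfrac{2}{7}pq - \tfrac{1}{42}q^{2} - \tfrac{17}{14}p - \tfrac{127}{126}q + \tfrac{2}{63} → -\tfrac{13}{42}q^{2} - \tfrac{7}{6}p - \tfrac{19}{18}q + \tfrac{23}{63}
  leading term q^{2}: no divisor's leading term divides it; move -\tfrac{13}{42}q^{2} to the remainder.
  leading term p: no divisor's leading term divides it; move -\tfrac{7}{6}p to the remainder.
  leading term q: no divisor's leading term divides it; move -\tfrac{19}{18}q to the remainder.
  leading term 1: no divisor's leading term divides it; move \tfrac{23}{63} to the remainder.
  remainder q^{3} - \tfrac{13}{42}q^{2} - \tfrac{7}{6}p - \tfrac{19}{18}q + \tfrac{23}{63} ≠ 0; add g_3 = q^{3} - \tfrac{13}{42}q^{2} - \tfrac{7}{6}p - \tfrac{19}{18}q + \tfrac{23}{63} to the basis.

S(f_1,g_3): leading monomials are coprime, so the S-polynomial reduces to 0 (Buchberger's first criterion).
S(f_2,g_3): lcm = pq^{3}. S = -q^{4} + \tfrac{10}{21}pq^{2} - \tfrac{1}{6}q^{3} + \tfrac{7}{6}p^{2} + \tfrac{19}{18}pq + \tfrac{7}{6}q^{2} - \tfrac{23}{63}p.
  leading term q^{4}: subtract (-q)·g_3 from -q^{4} + \tfrac{10}{21}pq^{2} - \tfrac{1}{6}q^{3} + \tfrac{7}{6}p^{2} + \tfrac{19}{18}pq + \tfrac{7}{6}q^{2} - \tfrac{23}{63}p → \tfrac{10}{21}pq^{2} - \tfrac{10}{21}q^{3} + \tfrac{7}{6}p^{2} - \tfrac{1}{9}pq + \tfrac{1}{9}q^{2} - \tfrac{23}{63}p + \tfrac{23}{63}q
  leading term pq^{2}: subtract (\tfrac{5}{63}q)·f_2 from \tfrac{10}{21}pq^{2} - \tfrac{10}{21}q^{3} + \tfrac{7}{6}p^{2} - \tfrac{1}{9}pq + \tfrac{1}{9}q^{2} - \tfrac{23}{63}p + \tfrac{23}{63}q → \tfrac{7}{6}p^{2} - \tfrac{4}{21}pq + \tfrac{4}{21}q^{2} - \tfrac{23}{63}p - \tfrac{4}{21}q
  leading term p^{2}: subtract (-\tfrac{1}{6})·f_1 from \tfrac{7}{6}p^{2} - \tfrac{4}{21}pq + \tfrac{4}{21}q^{2} - \tfrac{23}{63}p - \tfrac{4}{21}q → -\tfrac{4}{21}pq + \tfrac{4}{21}q^{2} - \tfrac{2}{63}p + \tfrac{2}{63}q - \tfrac{2}{9}
  leading term pq: subtract (-\tfrac{2}{63})·f_2 from -\tfrac{4}{21}pq + \tfrac{4}{21}q^{2} - \tfrac{2}{63}p + \tfrac{2}{63}q - \tfrac{2}{9} → 0
  remainder 0.

Every S-polynomial of the final basis reduces to 0, so we have a Gröbner basis.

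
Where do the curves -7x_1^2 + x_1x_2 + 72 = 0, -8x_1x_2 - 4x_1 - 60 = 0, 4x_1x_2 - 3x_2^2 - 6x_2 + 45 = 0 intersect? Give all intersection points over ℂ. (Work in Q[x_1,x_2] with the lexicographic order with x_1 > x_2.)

Compute a lex Gröbner basis by Buchberger's algorithm.
f_1 = -7x_1^2 + x_1x_2 + 72, LT = x_1^2.
f_2 = -8x_1x_2 - 4x_1 - 60, LT = x_1x_2.
f_3 = 4x_1x_2 - 3x_2^2 - 6x_2 + 45, LT = x_1x_2.

S(f_1,f_2): lcm = x_1^2x_2. S = -1/2x_1^2 - 1/7x_1x_2^2 - 15/2x_1 - 72/7x_2.
  leading term x_1^2: subtract (1/14)·f_1 from -1/2x_1^2 - 1/7x_1x_2^2 - 15/2x_1 - 72/7x_2 → -1/7x_1x_2^2 - 1/14x_1x_2 - 15/2x_1 - 72/7x_2 - 36/7
  leading term x_1x_2^2: subtract (1/56x_2)·f_2 from -1/7x_1x_2^2 - 1/14x_1x_2 - 15/2x_1 - 72/7x_2 - 36/7 → -15/2x_1 - 129/14x_2 - 36/7
  leading term x_1: no divisor's leading term divides it; move -15/2x_1 to the remainder.
  leading term x_2: no divisor's leading term divides it; move -129/14x_2 to the remainder.
  leading term 1: no divisor's leading term divides it; move -36/7 to the remainder.
  remainder -15/2x_1 - 129/14x_2 - 36/7 ≠ 0; add h_4 = -15/2x_1 - 129/14x_2 - 36/7 to the basis.

S(f_1,f_3): lcm = x_1^2x_2. S = 17/28x_1x_2^2 + 3/2x_1x_2 - 45/4x_1 - 72/7x_2.
  leading term x_1x_2^2: subtract (-17/224x_2)·f_2 from 17/28x_1x_2^2 + 3/2x_1x_2 - 45/4x_1 - 72/7x_2 → 67/56x_1x_2 - 45/4x_1 - 831/56x_2
  leading term x_1x_2: subtract (-67/448)·f_2 from 67/56x_1x_2 - 45/4x_1 - 831/56x_2 → -1327/112x_1 - 831/56x_2 - 1005/112
  leading term x_1: subtract (1327/840)·h_4 from -1327/112x_1 - 831/56x_2 - 1005/112 → -1109/3920x_2 - 3327/3920
  leading term x_2: no divisor's leading term divides it; move -1109/3920x_2 to the remainder.
  leading term 1: no divisor's leading term divides it; move -3327/3920 to the remainder.
  remainder -1109/3920x_2 - 3327/3920 ≠ 0; add h_5 = -1109/3920x_2 - 3327/3920 to the basis.

The other S-polynomials (S(f_2,f_3), S(f_1,h_4), S(f_2,h_4), S(f_3,h_4), S(f_1,h_5), S(f_2,h_5), S(f_3,h_5), S(h_4,h_5)) all reduce to 0 modulo the current basis, so we have a Gröbner basis.
Inter-reduce: drop elements whose leading term is divisible by another's, tail-reduce, and make monic.
Reduced Gröbner basis: {x_1 - 3, x_2 + 3}.

Elimination: the polynomial x_2 + 3 lies in the elimination ideal for x_2, so x_2 ∈ {-3}. For each such x_2, the remaining basis elements (now univariate) give the rest of the solution.
  x_2 = -3: the earlier basis element becomes x_1 - 3 = 0, giving x_1 = 3 — point (3, -3).
Each listed point satisfies every original equation (direct substitution).
Zero-dimensionality of the ideal guarantees finitely many solutions over ℂ.

{(3, -3)}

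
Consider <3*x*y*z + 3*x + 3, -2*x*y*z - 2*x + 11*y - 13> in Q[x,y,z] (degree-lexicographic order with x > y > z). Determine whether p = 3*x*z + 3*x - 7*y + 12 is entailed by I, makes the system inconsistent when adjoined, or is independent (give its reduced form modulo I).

First compute the reduced Gröbner basis of I by Buchberger's algorithm.
f_1 = 3*x*y*z + 3*x + 3, LT = x*y*z.
f_2 = -2*x*y*z - 2*x + 11*y - 13, LT = x*y*z.

S(f_1,f_2): lcm = x*y*z. S = 11/2*y - 11/2.
  leading term y: no divisor's leading term divides it; move 11/2*y to the remainder.
  leading term 1: no divisor's leading term divides it; move -11/2 to the remainder.
  remainder 11/2*y - 11/2 ≠ 0; add h_3 = 11/2*y - 11/2 to the basis.

S(f_1,h_3): lcm = x*y*z. S = x*z + x + 1.
  leading term x*z: no divisor's leading term divides it; move x*z to the remainder.
  leading term x: no divisor's leading term divides it; move x to the remainder.
  leading term 1: no divisor's leading term divides it; move 1 to the remainder.
  remainder x*z + x + 1 ≠ 0; add h_4 = x*z + x + 1 to the basis.

The other S-polynomials (S(f_2,h_3), S(f_1,h_4), S(f_2,h_4), S(h_3,h_4)) all reduce to 0 modulo the current basis, so we have a Gröbner basis.
Inter-reduce: drop elements whose leading term is divisible by another's, tail-reduce, and make monic.
Reduced Gröbner basis: {x*z + x + 1, y - 1}.
Label its elements g_1 = x*z + x + 1, g_2 = y - 1.

Reduce p = 3*x*z + 3*x - 7*y + 12 modulo G:
  leading term x*z: subtract (3)·g_1 from 3*x*z + 3*x - 7*y + 12 → -7*y + 9
  leading term y: subtract (-7)·g_2 from -7*y + 9 → 2
  leading term 1: no divisor's leading term divides it; move 2 to the remainder.
  normal form = 2.
The normal form is nonzero, so p ∉ I. Since p minus its normal form lies in I, I + (p) = I + (r) where r = 2; decide whether this ideal is the whole ring.
Here r = 2 is a nonzero constant, hence a unit: 1 ∈ I + (p), the Gröbner basis of I + (p) is {1}, and the enlarged system has no common solution — adjoining p is inconsistent.

Adjoining 3*x*z + 3*x - 7*y + 12 makes the ideal the whole ring: the system is inconsistent.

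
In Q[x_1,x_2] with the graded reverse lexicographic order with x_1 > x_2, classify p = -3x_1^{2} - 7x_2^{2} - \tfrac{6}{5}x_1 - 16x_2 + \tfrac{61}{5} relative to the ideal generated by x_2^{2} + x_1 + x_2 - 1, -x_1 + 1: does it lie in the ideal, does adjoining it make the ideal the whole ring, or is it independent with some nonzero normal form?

First compute the reduced Gröbner basis of I by Buchberger's algorithm.
f_1 = x_2^{2} + x_1 + x_2 - 1, LT = x_2^{2}.
f_2 = -x_1 + 1, LT = x_1.

The S-polynomials (S(f_1,f_2)) all reduce to 0 modulo the current basis, so we have a Gröbner basis.
Inter-reduce: drop elements whose leading term is divisible by another's, tail-reduce, and make monic.
Reduced Gröbner basis: {x_2^{2} + x_2, x_1 - 1}.
Label its elements g_1 = x_2^{2} + x_2, g_2 = x_1 - 1.

Reduce p = -3x_1^{2} - 7x_2^{2} - \tfrac{6}{5}x_1 - 16x_2 + \tfrac{61}{5} modulo G:
  leading term x_1^{2}: subtract (-3x_1)·g_2 from -3x_1^{2} - 7x_2^{2} - \tfrac{6}{5}x_1 - 16x_2 + \tfrac{61}{5} → -7x_2^{2} - \tfrac{21}{5}x_1 - 16x_2 + \tfrac{61}{5}
  leading term x_2^{2}: subtract (-7)·g_1 from -7x_2^{2} - \tfrac{21}{5}x_1 - 16x_2 + \tfrac{61}{5} → -\tfrac{21}{5}x_1 - 9x_2 + \tfrac{61}{5}
  leading term x_1: subtract (-\tfrac{21}{5})·g_2 from -\tfrac{21}{5}x_1 - 9x_2 + \tfrac{61}{5} → -9x_2 + 8
  leading term x_2: no divisor's leading term divides it; move -9x_2 to the remainder.
  leading term 1: no divisor's leading term divides it; move 8 to the remainder.
  normal form = -9x_2 + 8.
The normal form is nonzero, so p ∉ I. Since p minus its normal form lies in I, I + (p) = I + (r) where r = -9x_2 + 8; decide whether this ideal is the whole ring.
Run Buchberger on G together with r (pairs among the g_i already reduce to 0 since G is a Gröbner basis):
g_1 = x_2^{2} + x_2, LT = x_2^{2}.
g_2 = x_1 - 1, LT = x_1.
r = -9x_2 + 8, LT = x_2.

S(g_1,r): lcm = x_2^{2}. S = \tfrac{17}{9}x_2.
  leading term x_2: subtract (-\tfrac{17}{81})·r from \tfrac{17}{9}x_2 → \tfrac{136}{81}
  leading term 1: no divisor's leading term divides it; move \tfrac{136}{81} to the remainder.
  remainder \tfrac{136}{81} ≠ 0; add m_4 = \tfrac{136}{81} to the basis.

The other S-polynomials (S(g_1,g_2), S(g_2,r), S(g_1,m_4), S(g_2,m_4), S(r,m_4)) all reduce to 0 modulo the current basis, so we have a Gröbner basis.
Inter-reduce: drop elements whose leading term is divisible by another's, tail-reduce, and make monic.
Reduced Gröbner basis: {1}.
The reduced Gröbner basis of I + (p) is {1}: the ideal is the whole ring, so the enlarged system has no common solution — adjoining p is inconsistent.

Adjoining -3x_1^{2} - 7x_2^{2} - \tfrac{6}{5}x_1 - 16x_2 + \tfrac{61}{5} makes the ideal the whole ring: the system is inconsistent.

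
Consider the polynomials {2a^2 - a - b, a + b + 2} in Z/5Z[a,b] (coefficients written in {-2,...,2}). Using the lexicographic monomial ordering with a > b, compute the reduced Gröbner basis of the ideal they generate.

f_1 = 2a^2 - a - b, LT = a^2.
f_2 = a + b + 2, LT = a.

S(f_1,f_2): lcm = a^2. S = -ab + 2b.
  leading term ab: subtract (-b)·f_2 from -ab + 2b → b^2 - b
  leading term b^2: no divisor's leading term divides it; move b^2 to the remainder.
  leading term b: no divisor's leading term divides it; move -b to the remainder.
  remainder b^2 - b ≠ 0; add g_3 = b^2 - b to the basis.

The other S-polynomials (S(f_1,g_3), S(f_2,g_3)) all reduce to 0 modulo the current basis, so we have a Gröbner basis.
Inter-reduce: drop elements whose leading term is divisible by another's, tail-reduce, and make monic.

G = {a + b + 2, b^2 - b}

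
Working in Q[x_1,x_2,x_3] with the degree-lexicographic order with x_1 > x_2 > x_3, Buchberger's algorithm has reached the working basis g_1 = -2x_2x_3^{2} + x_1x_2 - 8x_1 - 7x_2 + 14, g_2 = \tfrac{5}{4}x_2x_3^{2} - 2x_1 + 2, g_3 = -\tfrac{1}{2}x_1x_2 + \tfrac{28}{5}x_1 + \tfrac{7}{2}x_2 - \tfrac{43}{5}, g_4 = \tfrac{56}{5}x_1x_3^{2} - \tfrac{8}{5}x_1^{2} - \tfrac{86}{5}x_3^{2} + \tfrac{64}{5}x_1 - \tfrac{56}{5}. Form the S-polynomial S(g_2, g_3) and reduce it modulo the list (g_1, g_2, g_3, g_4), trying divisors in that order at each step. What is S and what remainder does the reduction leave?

lcm(LM(g_2), LM(g_3)) = x_1x_2x_3^{2}.
S = (lcm/LT(g_2))·g_2 − (lcm/LT(g_3))·g_3 = \tfrac{56}{5}x_1x_3^{2} + 7x_2x_3^{2} - \tfrac{8}{5}x_1^{2} - \tfrac{86}{5}x_3^{2} + \tfrac{8}{5}x_1.
Reduce S modulo (g_1, g_2, g_3, g_4) in that order:
  leading term x_1x_3^{2}: subtract (1)·g_4 from \tfrac{56}{5}x_1x_3^{2} + 7x_2x_3^{2} - \tfrac{8}{5}x_1^{2} - \tfrac{86}{5}x_3^{2} + \tfrac{8}{5}x_1 → 7x_2x_3^{2} - \tfrac{56}{5}x_1 + \tfrac{56}{5}
  leading term x_2x_3^{2}: subtract (-\tfrac{7}{2})·g_1 from 7x_2x_3^{2} - \tfrac{56}{5}x_1 + \tfrac{56}{5} → \tfrac{7}{2}x_1x_2 - \tfrac{196}{5}x_1 - \tfrac{49}{2}x_2 + \tfrac{301}{5}
  leading term x_1x_2: subtract (-7)·g_3 from \tfrac{7}{2}x_1x_2 - \tfrac{196}{5}x_1 - \tfrac{49}{2}x_2 + \tfrac{301}{5} → 0
The remainder is 0, so this S-polynomial contributes no new basis element.

S(g_2, g_3) = \tfrac{56}{5}x_1x_3^{2} + 7x_2x_3^{2} - \tfrac{8}{5}x_1^{2} - \tfrac{86}{5}x_3^{2} + \tfrac{8}{5}x_1; remainder on division = 0.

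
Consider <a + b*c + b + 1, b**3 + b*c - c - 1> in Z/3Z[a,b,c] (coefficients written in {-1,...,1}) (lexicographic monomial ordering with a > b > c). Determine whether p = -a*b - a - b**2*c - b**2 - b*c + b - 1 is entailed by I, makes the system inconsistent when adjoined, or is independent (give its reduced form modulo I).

First compute the reduced Gröbner basis of I by Buchberger's algorithm.
f_1 = a + b*c + b + 1, LT = a.
f_2 = b**3 + b*c - c - 1, LT = b**3.

S(f_1,f_2): leading monomials are coprime, so the S-polynomial reduces to 0 (Buchberger's first criterion).
Every S-polynomial of the final basis reduces to 0, so we have a Gröbner basis.
Inter-reduce: drop elements whose leading term is divisible by another's, tail-reduce, and make monic.
Reduced Gröbner basis: {a + b*c + b + 1, b**3 + b*c - c - 1}.
Label its elements g_1 = a + b*c + b + 1, g_2 = b**3 + b*c - c - 1.

Reduce p = -a*b - a - b**2*c - b**2 - b*c + b - 1 modulo G:
  leading term a*b: subtract (-b)·g_1 from -a*b - a - b**2*c - b**2 - b*c + b - 1 → -a - b*c - b - 1
  leading term a: subtract (-1)·g_1 from -a - b*c - b - 1 → 0
  normal form = 0.
Since the normal form is 0, p ∈ I.

Ideal membership is decidable via reduction modulo a Gröbner basis.

-a*b - a - b**2*c - b**2 - b*c + b - 1 lies in I (it reduces to 0).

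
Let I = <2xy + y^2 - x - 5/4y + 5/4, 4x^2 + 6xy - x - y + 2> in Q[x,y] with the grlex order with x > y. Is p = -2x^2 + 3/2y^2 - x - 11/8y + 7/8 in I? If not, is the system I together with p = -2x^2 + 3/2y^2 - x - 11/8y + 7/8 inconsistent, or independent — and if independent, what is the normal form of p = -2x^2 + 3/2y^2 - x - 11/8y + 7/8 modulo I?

-2x^2 + 3/2y^2 - x - 11/8y + 7/8 lies in I (it reduces to 0).

First compute the reduced Gröbner basis of I by Buchberger's algorithm.
f_1 = 2xy + y^2 - x - 5/4y + 5/4, LT = xy.
f_2 = 4x^2 + 6xy - x - y + 2, LT = x^2.

S(f_1,f_2): lcm = x^2y. S = -xy^2 - 1/2x^2 - 3/8xy + 1/4y^2 + 5/8x - 1/2y.
  reduce S modulo (f_1, f_2):
  remainder 1/2y^3 - 5/16y^2 + 7/16x - 5/64y + 21/64 ≠ 0; add h_3 = 1/2y^3 - 5/16y^2 + 7/16x - 5/64y + 21/64 to the basis.

The other S-polynomials (S(f_1,h_3), S(f_2,h_3)) all reduce to 0 modulo the current basis, so we have a Gröbner basis.
Inter-reduce: drop elements whose leading term is divisible by another's, tail-reduce, and make monic.
Reduced Gröbner basis: {y^3 - 5/8y^2 + 7/8x - 5/32y + 21/32, x^2 - 3/4y^2 + 1/2x + 11/16y - 7/16, xy + 1/2y^2 - 1/2x - 5/8y + 5/8}.
Label its elements g_1 = y^3 - 5/8y^2 + 7/8x - 5/32y + 21/32, g_2 = x^2 - 3/4y^2 + 1/2x + 11/16y - 7/16, g_3 = xy + 1/2y^2 - 1/2x - 5/8y + 5/8.

Reduce p = -2x^2 + 3/2y^2 - x - 11/8y + 7/8 modulo G:
  leading term x^2: subtract (-2)·g_2 from -2x^2 + 3/2y^2 - x - 11/8y + 7/8 → 0
  normal form = 0.
Since the normal form is 0, p ∈ I.

The remainder on division by a Gröbner basis is unique — it is the normal form.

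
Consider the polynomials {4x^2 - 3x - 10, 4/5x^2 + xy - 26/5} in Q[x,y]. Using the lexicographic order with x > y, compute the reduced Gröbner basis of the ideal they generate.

This is the nonlinear analogue of row-reducing a linear system.

f_1 = 4x^2 - 3x - 10, LT = x^2.
f_2 = 4/5x^2 + xy - 26/5, LT = x^2.

S(f_1,f_2): lcm = x^2. S = -5/4xy - 3/4x + 4.
  leading term xy: no divisor's leading term divides it; move -5/4xy to the remainder.
  leading term x: no divisor's leading term divides it; move -3/4x to the remainder.
  leading term 1: no divisor's leading term divides it; move 4 to the remainder.
  remainder -5/4xy - 3/4x + 4 ≠ 0; add g_3 = -5/4xy - 3/4x + 4 to the basis.

S(f_1,g_3): lcm = x^2y. S = -3/5x^2 - 3/4xy + 16/5x - 5/2y.
  leading term x^2: subtract (-3/20)·f_1 from -3/5x^2 - 3/4xy + 16/5x - 5/2y → -3/4xy + 11/4x - 5/2y - 3/2
  leading term xy: subtract (3/5)·g_3 from -3/4xy + 11/4x - 5/2y - 3/2 → 16/5x - 5/2y - 39/10
  leading term x: no divisor's leading term divides it; move 16/5x to the remainder.
  leading term y: no divisor's leading term divides it; move -5/2y to the remainder.
  leading term 1: no divisor's leading term divides it; move -39/10 to the remainder.
  remainder 16/5x - 5/2y - 39/10 ≠ 0; add g_4 = 16/5x - 5/2y - 39/10 to the basis.

S(f_2,g_3): lcm = x^2y. S = -3/5x^2 + 5/4xy^2 + 16/5x - 13/2y.
  leading term x^2: subtract (-3/20)·f_1 from -3/5x^2 + 5/4xy^2 + 16/5x - 13/2y → 5/4xy^2 + 11/4x - 13/2y - 3/2
  leading term xy^2: subtract (-y)·g_3 from 5/4xy^2 + 11/4x - 13/2y - 3/2 → -3/4xy + 11/4x - 5/2y - 3/2
  leading term xy: subtract (3/5)·g_3 from -3/4xy + 11/4x - 5/2y - 3/2 → 16/5x - 5/2y - 39/10
  leading term x: subtract (1)·g_4 from 16/5x - 5/2y - 39/10 → 0
  remainder 0.

S(f_1,g_4): lcm = x^2. S = 25/32xy + 15/32x - 5/2.
  leading term xy: subtract (-5/8)·g_3 from 25/32xy + 15/32x - 5/2 → 0
  remainder 0.

S(f_2,g_4): lcm = x^2. S = 65/32xy + 39/32x - 13/2.
  leading term xy: subtract (-13/8)·g_3 from 65/32xy + 39/32x - 13/2 → 0
  remainder 0.

S(g_3,g_4): lcm = xy. S = 3/5x + 25/32y^2 + 39/32y - 16/5.
  leading term x: subtract (3/16)·g_4 from 3/5x + 25/32y^2 + 39/32y - 16/5 → 25/32y^2 + 27/16y - 79/32
  leading term y^2: no divisor's leading term divides it; move 25/32y^2 to the remainder.
  leading term y: no divisor's leading term divides it; move 27/16y to the remainder.
  leading term 1: no divisor's leading term divides it; move -79/32 to the remainder.
  remainder 25/32y^2 + 27/16y - 79/32 ≠ 0; add g_5 = 25/32y^2 + 27/16y - 79/32 to the basis.

S(f_1,g_5): leading monomials are coprime, so the S-polynomial reduces to 0 (Buchberger's first criterion).
S(f_2,g_5): leading monomials are coprime, so the S-polynomial reduces to 0 (Buchberger's first criterion).
S(g_3,g_5): lcm = xy^2. S = -39/25xy + 79/25x - 16/5y.
  leading term xy: subtract (156/125)·g_3 from -39/25xy + 79/25x - 16/5y → 512/125x - 16/5y - 624/125
  leading term x: subtract (32/25)·g_4 from 512/125x - 16/5y - 624/125 → 0
  remainder 0.

S(g_4,g_5): leading monomials are coprime, so the S-polynomial reduces to 0 (Buchberger's first criterion).
Every S-polynomial of the final basis reduces to 0, so we have a Gröbner basis.
Inter-reduce: drop elements whose leading term is divisible by another's, tail-reduce, and make monic.

G = {x - 25/32y - 39/32, y^2 + 54/25y - 79/25}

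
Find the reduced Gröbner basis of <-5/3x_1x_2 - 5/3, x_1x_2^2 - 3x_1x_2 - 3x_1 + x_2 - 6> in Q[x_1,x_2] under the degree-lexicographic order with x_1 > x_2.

f_1 = -5/3x_1x_2 - 5/3, LT = x_1x_2.
f_2 = x_1x_2^2 - 3x_1x_2 - 3x_1 + x_2 - 6, LT = x_1x_2^2.

S(f_1,f_2): lcm = x_1x_2^2. S = 3x_1x_2 + 3x_1 + 6.
  reduce S modulo (f_1, f_2):
  remainder 3x_1 + 3 ≠ 0; add g_3 = 3x_1 + 3 to the basis.

S(f_1,g_3): lcm = x_1x_2. S = -x_2 + 1.
  reduce S modulo (f_1, f_2, g_3):
  remainder -x_2 + 1 ≠ 0; add g_4 = -x_2 + 1 to the basis.

The other S-polynomials (S(f_2,g_3), S(f_1,g_4), S(f_2,g_4), S(g_3,g_4)) all reduce to 0 modulo the current basis, so we have a Gröbner basis.
Inter-reduce: drop elements whose leading term is divisible by another's, tail-reduce, and make monic.

G = {x_1 + 1, x_2 - 1}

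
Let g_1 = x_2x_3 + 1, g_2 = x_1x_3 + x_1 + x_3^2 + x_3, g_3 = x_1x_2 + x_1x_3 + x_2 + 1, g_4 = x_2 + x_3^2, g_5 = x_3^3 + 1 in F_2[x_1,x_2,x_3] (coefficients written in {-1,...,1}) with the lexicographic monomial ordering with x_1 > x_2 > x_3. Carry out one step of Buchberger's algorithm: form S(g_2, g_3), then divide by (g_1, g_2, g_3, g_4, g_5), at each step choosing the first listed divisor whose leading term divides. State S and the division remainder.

S(g_2, g_3) = x_1x_2 + x_1x_3^2 + x_2x_3^2 + x_3; remainder on division = 0.

lcm(LM(g_2), LM(g_3)) = x_1x_2x_3.
S = (lcm/LT(g_2))·g_2 − (lcm/LT(g_3))·g_3 = x_1x_2 + x_1x_3^2 + x_2x_3^2 + x_3.
Reduce S modulo (g_1, g_2, g_3, g_4, g_5) in that order:
  leading term x_1x_2: subtract (1)·g_3 from x_1x_2 + x_1x_3^2 + x_2x_3^2 + x_3 → x_1x_3^2 + x_1x_3 + x_2x_3^2 + x_2 + x_3 + 1
  leading term x_1x_3^2: subtract (x_3)·g_2 from x_1x_3^2 + x_1x_3 + x_2x_3^2 + x_2 + x_3 + 1 → x_2x_3^2 + x_2 + x_3^3 + x_3^2 + x_3 + 1
  leading term x_2x_3^2: subtract (x_3)·g_1 from x_2x_3^2 + x_2 + x_3^3 + x_3^2 + x_3 + 1 → x_2 + x_3^3 + x_3^2 + 1
  leading term x_2: subtract (1)·g_4 from x_2 + x_3^3 + x_3^2 + 1 → x_3^3 + 1
  leading term x_3^3: subtract (1)·g_5 from x_3^3 + 1 → 0
The remainder is 0, so this S-polynomial contributes no new basis element.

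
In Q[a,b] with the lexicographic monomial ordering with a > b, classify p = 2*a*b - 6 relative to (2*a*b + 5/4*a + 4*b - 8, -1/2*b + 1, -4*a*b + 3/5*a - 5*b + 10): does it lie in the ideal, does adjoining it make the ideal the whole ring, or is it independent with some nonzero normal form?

Adjoining 2*a*b - 6 makes the ideal the whole ring: the system is inconsistent.

First compute the reduced Gröbner basis of I by Buchberger's algorithm.
f_1 = 2*a*b + 5/4*a + 4*b - 8, LT = a*b.
f_2 = -1/2*b + 1, LT = b.
f_3 = -4*a*b + 3/5*a - 5*b + 10, LT = a*b.

S(f_1,f_2): lcm = a*b. S = 21/8*a + 2*b - 4.
  leading term a: no divisor's leading term divides it; move 21/8*a to the remainder.
  leading term b: subtract (-4)·f_2 from 2*b - 4 → 0
  remainder 21/8*a ≠ 0; add h_4 = 21/8*a to the basis.

The other S-polynomials (S(f_1,f_3), S(f_2,f_3), S(f_1,h_4), S(f_2,h_4), S(f_3,h_4)) all reduce to 0 modulo the current basis, so we have a Gröbner basis.
Inter-reduce: drop elements whose leading term is divisible by another's, tail-reduce, and make monic.
Reduced Gröbner basis: {a, b - 2}.
Label its elements g_1 = a, g_2 = b - 2.

Reduce p = 2*a*b - 6 modulo G:
  leading term a*b: subtract (2*b)·g_1 from 2*a*b - 6 → -6
  leading term 1: no divisor's leading term divides it; move -6 to the remainder.
  normal form = -6.
The normal form is nonzero, so p ∉ I. Since p minus its normal form lies in I, I + (p) = I + (r) where r = -6; decide whether this ideal is the whole ring.
Here r = -6 is a nonzero constant, hence a unit: 1 ∈ I + (p), the Gröbner basis of I + (p) is {1}, and the enlarged system has no common solution — adjoining p is inconsistent.

The remainder on division by a Gröbner basis is unique — it is the normal form.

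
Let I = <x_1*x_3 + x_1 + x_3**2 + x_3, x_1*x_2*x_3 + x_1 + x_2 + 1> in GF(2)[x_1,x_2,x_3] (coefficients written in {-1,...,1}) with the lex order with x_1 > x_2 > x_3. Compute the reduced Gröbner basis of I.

G = {x_1*x_2 + x_1 + x_2*x_3**2 + x_2*x_3 + x_2 + 1, x_1*x_3 + x_1 + x_3**2 + x_3, x_2*x_3**3 + x_2*x_3**2 + x_2*x_3 + x_2 + x_3**2 + 1}

f_1 = x_1*x_3 + x_1 + x_3**2 + x_3, LT = x_1*x_3.
f_2 = x_1*x_2*x_3 + x_1 + x_2 + 1, LT = x_1*x_2*x_3.

S(f_1,f_2): lcm = x_1*x_2*x_3. S = x_1*x_2 + x_1 + x_2*x_3**2 + x_2*x_3 + x_2 + 1.
  leading term x_1*x_2: no divisor's leading term divides it; move x_1*x_2 to the remainder.
  leading term x_1: no divisor's leading term divides it; move x_1 to the remainder.
  leading term x_2*x_3**2: no divisor's leading term divides it; move x_2*x_3**2 to the remainder.
  leading term x_2*x_3: no divisor's leading term divides it; move x_2*x_3 to the remainder.
  leading term x_2: no divisor's leading term divides it; move x_2 to the remainder.
  leading term 1: no divisor's leading term divides it; move 1 to the remainder.
  remainder x_1*x_2 + x_1 + x_2*x_3**2 + x_2*x_3 + x_2 + 1 ≠ 0; add g_3 = x_1*x_2 + x_1 + x_2*x_3**2 + x_2*x_3 + x_2 + 1 to the basis.

S(f_1,g_3): lcm = x_1*x_2*x_3. S = x_1*x_2 + x_1*x_3 + x_2*x_3**3 + x_3.
  leading term x_1*x_2: subtract (1)·g_3 from x_1*x_2 + x_1*x_3 + x_2*x_3**3 + x_3 → x_1*x_3 + x_1 + x_2*x_3**3 + x_2*x_3**2 + x_2*x_3 + x_2 + x_3 + 1
  leading term x_1*x_3: subtract (1)·f_1 from x_1*x_3 + x_1 + x_2*x_3**3 + x_2*x_3**2 + x_2*x_3 + x_2 + x_3 + 1 → x_2*x_3**3 + x_2*x_3**2 + x_2*x_3 + x_2 + x_3**2 + 1
  leading term x_2*x_3**3: no divisor's leading term divides it; move x_2*x_3**3 to the remainder.
  leading term x_2*x_3**2: no divisor's leading term divides it; move x_2*x_3**2 to the remainder.
  leading term x_2*x_3: no divisor's leading term divides it; move x_2*x_3 to the remainder.
  leading term x_2: no divisor's leading term divides it; move x_2 to the remainder.
  leading term x_3**2: no divisor's leading term divides it; move x_3**2 to the remainder.
  leading term 1: no divisor's leading term divides it; move 1 to the remainder.
  remainder x_2*x_3**3 + x_2*x_3**2 + x_2*x_3 + x_2 + x_3**2 + 1 ≠ 0; add g_4 = x_2*x_3**3 + x_2*x_3**2 + x_2*x_3 + x_2 + x_3**2 + 1 to the basis.

The other S-polynomials (S(f_2,g_3), S(f_1,g_4), S(f_2,g_4), S(g_3,g_4)) all reduce to 0 modulo the current basis, so we have a Gröbner basis.
Inter-reduce: drop elements whose leading term is divisible by another's, tail-reduce, and make monic.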